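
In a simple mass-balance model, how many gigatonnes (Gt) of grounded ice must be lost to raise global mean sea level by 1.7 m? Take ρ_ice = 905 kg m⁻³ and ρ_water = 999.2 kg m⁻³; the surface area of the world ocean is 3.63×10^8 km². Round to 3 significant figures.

Required water volume = Δh × A = 1.7 m × 3.63×10^14 m² = 6.171×10^14 m³.
ρ_w = 999.2 kg m⁻³, so the mass of water = 6.171×10^14 m³ × 999.2 kg m⁻³ = 6.166×10^17 kg = 6.17×10^5 Gt (and the same mass of ice, by conservation).

≈ 6.17×10^5 Gt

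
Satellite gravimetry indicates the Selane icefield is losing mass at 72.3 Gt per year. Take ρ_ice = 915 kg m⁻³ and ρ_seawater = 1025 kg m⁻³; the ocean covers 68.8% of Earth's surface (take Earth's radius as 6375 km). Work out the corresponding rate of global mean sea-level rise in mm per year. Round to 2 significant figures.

ρ_w = 1025 kg m⁻³. Annual water volume added = 72.3 Gt / ρ_w = 7.230×10^13 kg / 1025 kg m⁻³ = 7.054×10^10 m³.
Δh per year = 7.054×10^10 / 3.51×10^14 = 2.01×10^-4 m = 0.20 mm.

≈ 0.20 mm/yr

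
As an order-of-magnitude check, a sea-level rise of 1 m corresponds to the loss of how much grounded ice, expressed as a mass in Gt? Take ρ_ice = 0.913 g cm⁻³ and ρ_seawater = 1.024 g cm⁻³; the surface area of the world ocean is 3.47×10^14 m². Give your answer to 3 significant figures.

≈ 3.55×10^5 Gt

Required water volume = Δh × A = 1 m × 3.47×10^14 m² = 3.470×10^14 m³.
ρ_w = 1.024 g cm⁻³ = 1024 kg m⁻³, so the mass of water = 3.470×10^14 m³ × 1024 kg m⁻³ = 3.553×10^17 kg = 3.55×10^5 Gt (and the same mass of ice, by conservation).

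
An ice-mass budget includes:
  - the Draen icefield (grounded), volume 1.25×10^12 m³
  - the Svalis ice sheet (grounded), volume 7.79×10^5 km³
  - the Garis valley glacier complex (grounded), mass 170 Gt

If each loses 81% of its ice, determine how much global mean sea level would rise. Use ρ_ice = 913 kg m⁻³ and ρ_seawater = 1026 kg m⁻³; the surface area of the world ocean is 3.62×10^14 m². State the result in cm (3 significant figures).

Draen: 0.81 × 1.25×10^12 m³ × (913/1026) = 9.010×10^11 m³ of water.
Svalis: 0.81 × 7.79×10^5 km³ × (913/1026) = 5.615×10^5 km³ of water.
Garis: 0.81 × 170 Gt = 1.377×10^14 kg; dividing by ρ_w = 1026 kg m⁻³ gives 1.342×10^11 m³ of water.
Total added water ≈ 5.625×10^14 m³ over 3.62×10^14 m² → Δh = 1.55 m = 155 cm.

≈ 155 cm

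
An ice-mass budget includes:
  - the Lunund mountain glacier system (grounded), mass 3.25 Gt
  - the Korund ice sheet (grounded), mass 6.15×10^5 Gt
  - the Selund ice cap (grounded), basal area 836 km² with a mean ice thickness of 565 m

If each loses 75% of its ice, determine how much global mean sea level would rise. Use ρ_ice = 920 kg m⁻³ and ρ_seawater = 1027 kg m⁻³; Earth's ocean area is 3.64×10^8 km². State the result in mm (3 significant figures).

≈ 1230 mm

Lunund: 0.75 × 3.25 Gt = 2.438×10^12 kg; dividing by ρ_w = 1027 kg m⁻³ gives 2.373×10^9 m³ of water.
Korund: 0.75 × 6.15×10^5 Gt = 4.612×10^17 kg; dividing by ρ_w = 1027 kg m⁻³ gives 4.491×10^14 m³ of water.
Selund: ice volume = 836 km² × 565 m = 472.3 km³; 0.75 × 472.3 × (920/1027) = 317.3 km³ of water.
Total added water ≈ 4.494×10^14 m³ over 3.64×10^14 m² → Δh = 1.23 m = 1230 mm.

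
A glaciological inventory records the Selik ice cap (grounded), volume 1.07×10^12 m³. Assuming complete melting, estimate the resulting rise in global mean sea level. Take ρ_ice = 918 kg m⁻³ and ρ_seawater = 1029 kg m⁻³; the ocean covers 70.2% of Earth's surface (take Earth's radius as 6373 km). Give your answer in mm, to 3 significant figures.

≈ 2.66 mm

Selik: 1.07×10^12 m³ × (918/1029) = 9.546×10^11 m³ of water.
Spread over 3.58×10^14 m² of ocean, Δh = 9.546×10^11 / 3.58×10^14 = 2.66×10^-3 m = 2.66 mm.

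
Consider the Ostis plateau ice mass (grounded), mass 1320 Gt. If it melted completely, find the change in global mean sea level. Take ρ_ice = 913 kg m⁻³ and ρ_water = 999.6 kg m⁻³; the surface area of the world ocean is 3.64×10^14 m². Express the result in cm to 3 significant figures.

Ostis: 1320 Gt = 1.320×10^15 kg; dividing by ρ_w = 999.6 kg m⁻³ gives 1.321×10^12 m³ of water.
Spread over 3.64×10^14 m² of ocean, Δh = 1.321×10^12 / 3.64×10^14 = 3.63×10^-3 m = 0.363 cm.

≈ 0.363 cm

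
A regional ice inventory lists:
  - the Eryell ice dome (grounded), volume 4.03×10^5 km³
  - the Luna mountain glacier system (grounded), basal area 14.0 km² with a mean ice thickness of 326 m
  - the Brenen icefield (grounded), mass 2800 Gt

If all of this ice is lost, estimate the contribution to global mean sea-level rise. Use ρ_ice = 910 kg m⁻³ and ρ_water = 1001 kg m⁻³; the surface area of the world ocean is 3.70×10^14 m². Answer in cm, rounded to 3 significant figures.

Eryell: 4.03×10^5 km³ × (910/1001) = 3.664×10^5 km³ of water.
Luna: ice volume = 14.0 km² × 326 m = 4.564 km³; 4.564 × (910/1001) = 4.149 km³ of water.
Brenen: 2800 Gt = 2.800×10^15 kg; dividing by ρ_w = 1001 kg m⁻³ gives 2.797×10^12 m³ of water.
Total added water ≈ 3.692×10^14 m³ over 3.70×10^14 m² → Δh = 0.998 m = 99.8 cm.

≈ 99.8 cm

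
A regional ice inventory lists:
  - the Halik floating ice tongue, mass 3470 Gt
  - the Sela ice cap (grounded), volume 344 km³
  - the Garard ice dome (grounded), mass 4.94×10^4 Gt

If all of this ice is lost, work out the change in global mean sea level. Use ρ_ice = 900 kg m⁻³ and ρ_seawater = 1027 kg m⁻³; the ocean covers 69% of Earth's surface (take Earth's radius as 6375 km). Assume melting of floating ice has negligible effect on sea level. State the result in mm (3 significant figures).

≈ 137 mm

The Halik floating ice tongue is floating and already displaces its own weight of water, so its melt adds essentially nothing to sea level.
Sela: 344 km³ × (900/1027) = 301.5 km³ of water.
Garard: 4.94×10^4 Gt = 4.940×10^16 kg; dividing by ρ_w = 1027 kg m⁻³ gives 4.810×10^13 m³ of water.
Total added water ≈ 4.840×10^13 m³ over 3.52×10^14 m² → Δh = 0.137 m = 137 mm.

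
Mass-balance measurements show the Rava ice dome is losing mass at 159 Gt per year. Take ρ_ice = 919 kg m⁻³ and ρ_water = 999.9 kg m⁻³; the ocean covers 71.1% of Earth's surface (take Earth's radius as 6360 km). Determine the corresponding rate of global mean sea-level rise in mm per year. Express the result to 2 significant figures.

ρ_w = 999.9 kg m⁻³. Annual water volume added = 159 Gt / ρ_w = 1.590×10^14 kg / 999.9 kg m⁻³ = 1.590×10^11 m³.
Δh per year = 1.590×10^11 / 3.61×10^14 = 4.40×10^-4 m = 0.44 mm.

≈ 0.44 mm/yr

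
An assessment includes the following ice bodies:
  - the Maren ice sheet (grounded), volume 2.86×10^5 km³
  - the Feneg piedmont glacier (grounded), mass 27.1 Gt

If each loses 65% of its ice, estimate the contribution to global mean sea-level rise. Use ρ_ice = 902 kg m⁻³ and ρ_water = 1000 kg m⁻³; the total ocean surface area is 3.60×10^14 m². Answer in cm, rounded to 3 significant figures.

≈ 46.6 cm

Maren: 0.65 × 2.86×10^5 km³ × (902/1000) = 1.677×10^5 km³ of water.
Feneg: 0.65 × 27.1 Gt = 1.762×10^13 kg; dividing by ρ_w = 1000 kg m⁻³ gives 1.762×10^10 m³ of water.
Total added water ≈ 1.677×10^14 m³ over 3.60×10^14 m² → Δh = 0.466 m = 46.6 cm.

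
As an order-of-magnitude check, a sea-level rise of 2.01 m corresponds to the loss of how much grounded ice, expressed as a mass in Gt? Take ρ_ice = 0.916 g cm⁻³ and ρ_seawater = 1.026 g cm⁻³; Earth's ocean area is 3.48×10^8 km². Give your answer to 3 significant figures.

Required water volume = Δh × A = 2.01 m × 3.48×10^14 m² = 6.995×10^14 m³.
ρ_w = 1.026 g cm⁻³ = 1026 kg m⁻³, so the mass of water = 6.995×10^14 m³ × 1026 kg m⁻³ = 7.177×10^17 kg = 7.18×10^5 Gt (and the same mass of ice, by conservation).

≈ 7.18×10^5 Gt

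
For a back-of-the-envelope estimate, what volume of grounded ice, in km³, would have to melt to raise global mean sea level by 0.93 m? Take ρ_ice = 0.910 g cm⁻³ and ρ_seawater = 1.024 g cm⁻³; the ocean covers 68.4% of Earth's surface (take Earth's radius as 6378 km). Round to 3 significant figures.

Required water volume = Δh × A = 0.93 m × 3.50×10^14 m² = 3.252×10^14 m³ = 3.252×10^5 km³.
Ice volume = water volume × ρ_w/ρ_ice = 3.252×10^5 × 1024/910 = 3.66×10^5 km³.

≈ 3.66×10^5 km³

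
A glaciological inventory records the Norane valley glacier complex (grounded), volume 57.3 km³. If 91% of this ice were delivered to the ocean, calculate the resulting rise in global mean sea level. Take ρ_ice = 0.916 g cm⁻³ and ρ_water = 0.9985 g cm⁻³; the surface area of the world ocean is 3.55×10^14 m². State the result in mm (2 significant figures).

≈ 0.13 mm

Norane: 0.91 × 57.3 km³ × (916/998.5) = 47.83 km³ of water.
Spread over 3.55×10^14 m² of ocean, Δh = 4.783×10^10 / 3.55×10^14 = 1.35×10^-4 m = 0.13 mm.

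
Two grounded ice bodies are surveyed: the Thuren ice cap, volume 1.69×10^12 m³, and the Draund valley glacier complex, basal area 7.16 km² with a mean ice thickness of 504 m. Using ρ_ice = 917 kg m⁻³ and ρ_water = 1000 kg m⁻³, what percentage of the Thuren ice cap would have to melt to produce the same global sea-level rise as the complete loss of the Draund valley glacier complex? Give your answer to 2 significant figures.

≈ 0.21 %

Equal sea-level rise means equal mass of meltwater, i.e. equal mass of ice lost.
Ice mass of Draund: 3.309×10^12 kg; ice mass of Thuren: 1.550×10^15 kg.
Fraction required = 3.309×10^12 / 1.550×10^15 = 2.14×10^-3 → 0.21 %.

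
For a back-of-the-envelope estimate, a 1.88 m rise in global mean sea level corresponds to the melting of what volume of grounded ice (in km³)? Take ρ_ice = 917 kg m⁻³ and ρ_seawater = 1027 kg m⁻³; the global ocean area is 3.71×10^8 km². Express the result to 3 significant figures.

Required water volume = Δh × A = 1.88 m × 3.71×10^14 m² = 6.975×10^14 m³ = 6.975×10^5 km³.
Ice volume = water volume × ρ_w/ρ_ice = 6.975×10^5 × 1027/917 = 7.81×10^5 km³.

≈ 7.81×10^5 km³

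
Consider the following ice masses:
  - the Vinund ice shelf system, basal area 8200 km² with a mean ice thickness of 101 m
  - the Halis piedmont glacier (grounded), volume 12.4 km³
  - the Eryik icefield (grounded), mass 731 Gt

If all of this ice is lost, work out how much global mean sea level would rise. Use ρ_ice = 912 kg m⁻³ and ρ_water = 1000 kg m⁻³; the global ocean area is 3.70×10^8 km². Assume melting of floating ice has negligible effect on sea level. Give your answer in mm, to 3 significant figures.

The Vinund ice shelf system is floating and already displaces its own weight of water, so its melt adds essentially nothing to sea level.
Halis: 12.4 km³ × (912/1000) = 11.31 km³ of water.
Eryik: 731 Gt = 7.310×10^14 kg; dividing by ρ_w = 1000 kg m⁻³ gives 7.310×10^11 m³ of water.
Total added water ≈ 7.423×10^11 m³ over 3.70×10^14 m² → Δh = 2.01×10^-3 m = 2.01 mm.

≈ 2.01 mm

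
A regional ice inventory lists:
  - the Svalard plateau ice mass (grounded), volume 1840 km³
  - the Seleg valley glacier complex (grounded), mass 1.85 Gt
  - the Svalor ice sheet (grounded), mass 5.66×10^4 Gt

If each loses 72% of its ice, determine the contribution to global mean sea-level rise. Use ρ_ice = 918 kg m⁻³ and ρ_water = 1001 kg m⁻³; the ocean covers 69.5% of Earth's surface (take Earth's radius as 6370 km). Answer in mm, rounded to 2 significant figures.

≈ 120 mm

Svalard: 0.72 × 1840 km³ × (918/1001) = 1215 km³ of water.
Seleg: 0.72 × 1.85 Gt = 1.332×10^12 kg; dividing by ρ_w = 1001 kg m⁻³ gives 1.331×10^9 m³ of water.
Svalor: 0.72 × 5.66×10^4 Gt = 4.075×10^16 kg; dividing by ρ_w = 1001 kg m⁻³ gives 4.071×10^13 m³ of water.
Total added water ≈ 4.193×10^13 m³ over 3.54×10^14 m² → Δh = 0.118 m = 120 mm.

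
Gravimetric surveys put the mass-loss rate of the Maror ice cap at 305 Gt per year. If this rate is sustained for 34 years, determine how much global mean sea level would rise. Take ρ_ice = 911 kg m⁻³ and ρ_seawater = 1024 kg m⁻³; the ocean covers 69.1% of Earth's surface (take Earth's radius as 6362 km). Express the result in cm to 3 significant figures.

Total mass lost = 305 Gt/yr × 34 yr = 1.037×10^4 Gt = 1.037×10^16 kg.
ρ_w = 1024 kg m⁻³, so water volume = 1.037×10^16 / 1024 = 1.013×10^13 m³.
Δh = 1.013×10^13 / 3.51×10^14 = 0.0288 m = 2.88 cm.

≈ 2.88 cm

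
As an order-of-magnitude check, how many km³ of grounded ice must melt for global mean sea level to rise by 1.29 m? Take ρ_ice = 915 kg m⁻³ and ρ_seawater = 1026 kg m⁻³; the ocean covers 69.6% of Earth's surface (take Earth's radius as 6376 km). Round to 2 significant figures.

Required water volume = Δh × A = 1.29 m × 3.56×10^14 m² = 4.587×10^14 m³ = 4.587×10^5 km³.
Ice volume = water volume × ρ_w/ρ_ice = 4.587×10^5 × 1026/915 = 5.1×10^5 km³.

≈ 5.1×10^5 km³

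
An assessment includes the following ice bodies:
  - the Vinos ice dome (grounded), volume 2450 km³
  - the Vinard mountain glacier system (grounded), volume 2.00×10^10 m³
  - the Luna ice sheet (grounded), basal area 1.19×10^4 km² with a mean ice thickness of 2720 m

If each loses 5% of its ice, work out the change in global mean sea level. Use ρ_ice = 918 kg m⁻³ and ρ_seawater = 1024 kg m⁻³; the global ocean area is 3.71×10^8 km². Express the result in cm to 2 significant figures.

≈ 0.42 cm

Vinos: 0.05 × 2450 km³ × (918/1024) = 109.8 km³ of water.
Vinard: 0.05 × 2.00×10^10 m³ × (918/1024) = 8.965×10^8 m³ of water.
Luna: ice volume = 1.19×10^4 km² × 2720 m = 3.237×10^4 km³; 0.05 × 3.237×10^4 × (918/1024) = 1451 km³ of water.
Total added water ≈ 1.562×10^12 m³ over 3.71×10^14 m² → Δh = 4.21×10^-3 m = 0.42 cm.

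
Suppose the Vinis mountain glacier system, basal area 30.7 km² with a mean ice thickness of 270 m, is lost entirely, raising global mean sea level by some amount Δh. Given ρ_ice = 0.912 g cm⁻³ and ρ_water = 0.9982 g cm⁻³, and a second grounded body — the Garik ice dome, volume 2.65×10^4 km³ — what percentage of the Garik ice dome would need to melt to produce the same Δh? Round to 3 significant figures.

≈ 0.0313 %

Equal sea-level rise means equal mass of meltwater, i.e. equal mass of ice lost.
Ice mass of Vinis: 7.560×10^12 kg; ice mass of Garik: 2.417×10^16 kg.
Fraction required = 7.560×10^12 / 2.417×10^16 = 3.13×10^-4 → 0.0313 %.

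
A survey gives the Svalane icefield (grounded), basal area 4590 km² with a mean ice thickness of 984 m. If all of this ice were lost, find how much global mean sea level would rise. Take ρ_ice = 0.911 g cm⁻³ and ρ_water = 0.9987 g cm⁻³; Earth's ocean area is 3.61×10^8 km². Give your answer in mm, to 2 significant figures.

Svalane: ice volume = 4590 km² × 984 m = 4517 km³; 4517 × (911/998.7) = 4120 km³ of water.
Spread over 3.61×10^14 m² of ocean, Δh = 4.120×10^12 / 3.61×10^14 = 0.0114 m = 11 mm.

≈ 11 mm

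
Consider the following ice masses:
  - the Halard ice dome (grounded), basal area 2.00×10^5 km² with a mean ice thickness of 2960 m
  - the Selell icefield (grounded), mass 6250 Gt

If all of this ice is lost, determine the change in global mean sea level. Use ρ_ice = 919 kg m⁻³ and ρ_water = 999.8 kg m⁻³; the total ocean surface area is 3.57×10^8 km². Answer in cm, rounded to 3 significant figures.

≈ 154 cm

Halard: ice volume = 2.00×10^5 km² × 2960 m = 5.920×10^5 km³; 5.920×10^5 × (919/999.8) = 5.442×10^5 km³ of water.
Selell: 6250 Gt = 6.250×10^15 kg; dividing by ρ_w = 999.8 kg m⁻³ gives 6.251×10^12 m³ of water.
Total added water ≈ 5.504×10^14 m³ over 3.57×10^14 m² → Δh = 1.54 m = 154 cm.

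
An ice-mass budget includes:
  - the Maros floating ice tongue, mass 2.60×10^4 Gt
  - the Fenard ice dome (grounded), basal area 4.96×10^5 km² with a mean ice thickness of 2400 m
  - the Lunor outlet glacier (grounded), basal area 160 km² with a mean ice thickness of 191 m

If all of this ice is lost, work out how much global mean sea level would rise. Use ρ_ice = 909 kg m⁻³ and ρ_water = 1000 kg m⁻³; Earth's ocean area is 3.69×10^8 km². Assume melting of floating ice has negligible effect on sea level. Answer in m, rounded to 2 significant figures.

The Maros floating ice tongue is floating and already displaces its own weight of water, so its melt adds essentially nothing to sea level.
Fenard: ice volume = 4.96×10^5 km² × 2400 m = 1.190×10^6 km³; 1.190×10^6 × (909/1000) = 1.082×10^6 km³ of water.
Lunor: ice volume = 160 km² × 191 m = 30.56 km³; 30.56 × (909/1000) = 27.78 km³ of water.
Total added water ≈ 1.082×10^15 m³ over 3.69×10^14 m² → Δh = 2.93 m.

≈ 2.9 m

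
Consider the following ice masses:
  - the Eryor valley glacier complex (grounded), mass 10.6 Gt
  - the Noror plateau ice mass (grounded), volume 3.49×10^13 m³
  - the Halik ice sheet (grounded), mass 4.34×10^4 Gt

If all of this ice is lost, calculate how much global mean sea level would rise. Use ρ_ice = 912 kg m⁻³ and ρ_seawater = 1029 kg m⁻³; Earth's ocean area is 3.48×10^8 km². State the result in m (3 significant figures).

≈ 0.210 m

Eryor: 10.6 Gt = 1.060×10^13 kg; dividing by ρ_w = 1029 kg m⁻³ gives 1.030×10^10 m³ of water.
Noror: 3.49×10^13 m³ × (912/1029) = 3.093×10^13 m³ of water.
Halik: 4.34×10^4 Gt = 4.340×10^16 kg; dividing by ρ_w = 1029 kg m⁻³ gives 4.218×10^13 m³ of water.
Total added water ≈ 7.312×10^13 m³ over 3.48×10^14 m² → Δh = 0.210 m.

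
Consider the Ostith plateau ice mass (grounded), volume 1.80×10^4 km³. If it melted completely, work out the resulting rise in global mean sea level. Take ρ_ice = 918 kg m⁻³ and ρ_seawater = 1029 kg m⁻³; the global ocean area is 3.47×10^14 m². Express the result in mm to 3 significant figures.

≈ 46.3 mm

Ostith: 1.80×10^4 km³ × (918/1029) = 1.606×10^4 km³ of water.
Spread over 3.47×10^14 m² of ocean, Δh = 1.606×10^13 / 3.47×10^14 = 0.0463 m = 46.3 mm.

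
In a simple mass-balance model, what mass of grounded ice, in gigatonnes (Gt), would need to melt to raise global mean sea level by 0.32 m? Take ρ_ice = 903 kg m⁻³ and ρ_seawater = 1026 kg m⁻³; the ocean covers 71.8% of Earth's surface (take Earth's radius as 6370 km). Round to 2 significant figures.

≈ 1.2×10^5 Gt

Required water volume = Δh × A = 0.32 m × 3.66×10^14 m² = 1.172×10^14 m³.
ρ_w = 1026 kg m⁻³, so the mass of water = 1.172×10^14 m³ × 1026 kg m⁻³ = 1.202×10^17 kg = 1.2×10^5 Gt (and the same mass of ice, by conservation).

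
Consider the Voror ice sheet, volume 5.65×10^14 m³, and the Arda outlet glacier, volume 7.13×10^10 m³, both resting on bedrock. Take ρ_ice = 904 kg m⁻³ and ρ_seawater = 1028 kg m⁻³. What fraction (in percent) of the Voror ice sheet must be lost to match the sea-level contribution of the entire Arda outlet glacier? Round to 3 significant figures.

≈ 0.0126 %

Equal sea-level rise means equal mass of meltwater, i.e. equal mass of ice lost.
Ice mass of Arda: 6.446×10^13 kg; ice mass of Voror: 5.108×10^17 kg.
Fraction required = 6.446×10^13 / 5.108×10^17 = 1.26×10^-4 → 0.0126 %.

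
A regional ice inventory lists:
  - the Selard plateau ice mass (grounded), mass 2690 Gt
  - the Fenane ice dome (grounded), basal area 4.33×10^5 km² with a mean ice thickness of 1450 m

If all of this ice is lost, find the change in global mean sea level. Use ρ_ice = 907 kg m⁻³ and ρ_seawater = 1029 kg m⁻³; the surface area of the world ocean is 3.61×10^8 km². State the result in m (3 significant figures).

Selard: 2690 Gt = 2.690×10^15 kg; dividing by ρ_w = 1029 kg m⁻³ gives 2.614×10^12 m³ of water.
Fenane: ice volume = 4.33×10^5 km² × 1450 m = 6.278×10^5 km³; 6.278×10^5 × (907/1029) = 5.534×10^5 km³ of water.
Total added water ≈ 5.560×10^14 m³ over 3.61×10^14 m² → Δh = 1.54 m.

≈ 1.54 m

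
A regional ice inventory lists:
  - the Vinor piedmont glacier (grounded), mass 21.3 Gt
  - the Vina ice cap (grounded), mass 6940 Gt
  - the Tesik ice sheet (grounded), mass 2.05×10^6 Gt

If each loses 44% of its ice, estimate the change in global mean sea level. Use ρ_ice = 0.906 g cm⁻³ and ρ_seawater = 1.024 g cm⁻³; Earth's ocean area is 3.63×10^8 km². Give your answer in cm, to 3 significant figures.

Vinor: 0.44 × 21.3 Gt = 9.372×10^12 kg; dividing by ρ_w = 1.024 g cm⁻³ = 1024 kg m⁻³ gives 9.152×10^9 m³ of water.
Vina: 0.44 × 6940 Gt = 3.054×10^15 kg; dividing by ρ_w = 1024 kg m⁻³ gives 2.982×10^12 m³ of water.
Tesik: 0.44 × 2.05×10^6 Gt = 9.020×10^17 kg; dividing by ρ_w = 1024 kg m⁻³ gives 8.809×10^14 m³ of water.
Total added water ≈ 8.839×10^14 m³ over 3.63×10^14 m² → Δh = 2.43 m = 243 cm.

≈ 243 cm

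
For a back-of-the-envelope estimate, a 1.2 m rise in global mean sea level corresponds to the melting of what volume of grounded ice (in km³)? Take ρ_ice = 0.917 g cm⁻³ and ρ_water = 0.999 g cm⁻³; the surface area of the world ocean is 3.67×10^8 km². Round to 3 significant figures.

≈ 4.80×10^5 km³

Required water volume = Δh × A = 1.2 m × 3.67×10^14 m² = 4.404×10^14 m³ = 4.404×10^5 km³.
Ice volume = water volume × ρ_w/ρ_ice = 4.404×10^5 × 999/917 = 4.80×10^5 km³.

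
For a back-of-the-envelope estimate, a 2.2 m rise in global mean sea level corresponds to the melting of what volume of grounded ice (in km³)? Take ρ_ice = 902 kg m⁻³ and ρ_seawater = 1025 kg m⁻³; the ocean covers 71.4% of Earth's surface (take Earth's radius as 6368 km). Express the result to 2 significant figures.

≈ 9.1×10^5 km³

Required water volume = Δh × A = 2.2 m × 3.64×10^14 m² = 8.005×10^14 m³ = 8.005×10^5 km³.
Ice volume = water volume × ρ_w/ρ_ice = 8.005×10^5 × 1025/902 = 9.1×10^5 km³.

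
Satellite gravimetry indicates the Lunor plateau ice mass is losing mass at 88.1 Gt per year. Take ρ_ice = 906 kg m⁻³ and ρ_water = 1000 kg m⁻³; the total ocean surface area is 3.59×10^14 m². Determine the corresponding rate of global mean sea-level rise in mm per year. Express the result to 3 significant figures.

≈ 0.245 mm/yr

ρ_w = 1000 kg m⁻³. Annual water volume added = 88.1 Gt / ρ_w = 8.810×10^13 kg / 1000 kg m⁻³ = 8.810×10^10 m³.
Δh per year = 8.810×10^10 / 3.59×10^14 = 2.45×10^-4 m = 0.245 mm.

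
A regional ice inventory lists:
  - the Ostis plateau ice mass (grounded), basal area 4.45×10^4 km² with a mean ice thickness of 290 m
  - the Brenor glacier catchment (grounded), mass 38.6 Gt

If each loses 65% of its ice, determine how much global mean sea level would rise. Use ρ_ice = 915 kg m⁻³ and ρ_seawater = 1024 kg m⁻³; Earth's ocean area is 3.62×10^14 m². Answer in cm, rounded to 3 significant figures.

Ostis: ice volume = 4.45×10^4 km² × 290 m = 1.290×10^4 km³; 0.65 × 1.290×10^4 × (915/1024) = 7495 km³ of water.
Brenor: 0.65 × 38.6 Gt = 2.509×10^13 kg; dividing by ρ_w = 1024 kg m⁻³ gives 2.450×10^10 m³ of water.
Total added water ≈ 7.520×10^12 m³ over 3.62×10^14 m² → Δh = 0.0208 m = 2.08 cm.

≈ 2.08 cm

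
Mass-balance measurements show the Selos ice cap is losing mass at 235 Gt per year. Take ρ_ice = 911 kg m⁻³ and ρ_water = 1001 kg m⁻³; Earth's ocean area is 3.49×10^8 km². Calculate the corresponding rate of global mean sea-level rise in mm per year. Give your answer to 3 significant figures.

ρ_w = 1001 kg m⁻³. Annual water volume added = 235 Gt / ρ_w = 2.350×10^14 kg / 1001 kg m⁻³ = 2.348×10^11 m³.
Δh per year = 2.348×10^11 / 3.49×10^14 = 6.73×10^-4 m = 0.673 mm.

≈ 0.673 mm/yr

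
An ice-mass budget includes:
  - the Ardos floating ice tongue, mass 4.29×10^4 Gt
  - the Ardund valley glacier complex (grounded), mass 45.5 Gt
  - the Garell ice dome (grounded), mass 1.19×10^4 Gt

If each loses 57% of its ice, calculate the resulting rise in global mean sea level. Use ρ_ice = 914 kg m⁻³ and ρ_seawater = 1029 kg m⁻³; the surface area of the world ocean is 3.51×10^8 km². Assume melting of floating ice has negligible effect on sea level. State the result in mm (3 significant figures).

≈ 18.9 mm

The Ardos floating ice tongue is floating and already displaces its own weight of water, so its melt adds essentially nothing to sea level.
Ardund: 0.57 × 45.5 Gt = 2.594×10^13 kg; dividing by ρ_w = 1029 kg m⁻³ gives 2.520×10^10 m³ of water.
Garell: 0.57 × 1.19×10^4 Gt = 6.783×10^15 kg; dividing by ρ_w = 1029 kg m⁻³ gives 6.592×10^12 m³ of water.
Total added water ≈ 6.617×10^12 m³ over 3.51×10^14 m² → Δh = 0.0189 m = 18.9 mm.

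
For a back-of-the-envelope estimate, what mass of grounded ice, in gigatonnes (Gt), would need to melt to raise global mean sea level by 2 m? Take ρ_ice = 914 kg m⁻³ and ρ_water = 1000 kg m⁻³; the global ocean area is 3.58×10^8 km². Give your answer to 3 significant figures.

≈ 7.16×10^5 Gt

Required water volume = Δh × A = 2 m × 3.58×10^14 m² = 7.160×10^14 m³.
ρ_w = 1000 kg m⁻³, so the mass of water = 7.160×10^14 m³ × 1000 kg m⁻³ = 7.160×10^17 kg = 7.16×10^5 Gt (and the same mass of ice, by conservation).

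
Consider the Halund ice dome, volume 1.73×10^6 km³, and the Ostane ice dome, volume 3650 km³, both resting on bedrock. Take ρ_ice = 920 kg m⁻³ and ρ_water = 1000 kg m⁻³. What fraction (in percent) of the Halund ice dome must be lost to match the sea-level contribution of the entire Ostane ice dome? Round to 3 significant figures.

≈ 0.211 %

Equal sea-level rise means equal mass of meltwater, i.e. equal mass of ice lost.
Ice mass of Ostane: 3.358×10^15 kg; ice mass of Halund: 1.592×10^18 kg.
Fraction required = 3.358×10^15 / 1.592×10^18 = 2.11×10^-3 → 0.211 %.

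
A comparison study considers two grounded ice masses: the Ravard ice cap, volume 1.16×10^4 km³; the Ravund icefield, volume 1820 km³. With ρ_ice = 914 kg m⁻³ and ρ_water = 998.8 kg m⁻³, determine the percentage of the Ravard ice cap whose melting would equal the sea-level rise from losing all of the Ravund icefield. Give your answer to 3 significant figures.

≈ 15.7 %

Equal sea-level rise means equal mass of meltwater, i.e. equal mass of ice lost.
Ice mass of Ravund: 1.663×10^15 kg; ice mass of Ravard: 1.060×10^16 kg.
Fraction required = 1.663×10^15 / 1.060×10^16 = 0.157 → 15.7 %.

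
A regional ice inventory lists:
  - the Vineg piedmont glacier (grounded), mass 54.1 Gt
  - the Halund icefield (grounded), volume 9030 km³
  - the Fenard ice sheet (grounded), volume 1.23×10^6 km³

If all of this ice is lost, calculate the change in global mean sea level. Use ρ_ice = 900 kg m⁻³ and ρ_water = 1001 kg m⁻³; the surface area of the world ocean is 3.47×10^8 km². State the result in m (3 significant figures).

≈ 3.21 m

Vineg: 54.1 Gt = 5.410×10^13 kg; dividing by ρ_w = 1001 kg m⁻³ gives 5.405×10^10 m³ of water.
Halund: 9030 km³ × (900/1001) = 8119 km³ of water.
Fenard: 1.23×10^6 km³ × (900/1001) = 1.106×10^6 km³ of water.
Total added water ≈ 1.114×10^15 m³ over 3.47×10^14 m² → Δh = 3.21 m.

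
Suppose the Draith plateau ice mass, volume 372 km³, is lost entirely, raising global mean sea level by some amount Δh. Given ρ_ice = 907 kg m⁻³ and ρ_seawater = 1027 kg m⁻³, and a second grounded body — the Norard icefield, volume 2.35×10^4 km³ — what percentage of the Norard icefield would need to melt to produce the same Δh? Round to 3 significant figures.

≈ 1.58 %

Equal sea-level rise means equal mass of meltwater, i.e. equal mass of ice lost.
Ice mass of Draith: 3.374×10^14 kg; ice mass of Norard: 2.131×10^16 kg.
Fraction required = 3.374×10^14 / 2.131×10^16 = 0.0158 → 1.58 %.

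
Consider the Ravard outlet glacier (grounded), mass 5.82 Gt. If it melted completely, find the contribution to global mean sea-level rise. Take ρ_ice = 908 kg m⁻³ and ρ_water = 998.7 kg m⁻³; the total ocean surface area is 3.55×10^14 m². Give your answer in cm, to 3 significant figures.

≈ 1.64×10^-3 cm

Ravard: 5.82 Gt = 5.820×10^12 kg; dividing by ρ_w = 998.7 kg m⁻³ gives 5.828×10^9 m³ of water.
Spread over 3.55×10^14 m² of ocean, Δh = 5.828×10^9 / 3.55×10^14 = 1.64×10^-5 m = 1.64×10^-3 cm.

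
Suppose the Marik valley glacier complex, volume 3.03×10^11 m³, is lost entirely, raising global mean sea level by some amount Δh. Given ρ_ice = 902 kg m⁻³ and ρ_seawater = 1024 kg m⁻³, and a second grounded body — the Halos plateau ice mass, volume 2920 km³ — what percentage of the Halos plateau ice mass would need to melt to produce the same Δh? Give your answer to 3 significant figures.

≈ 10.4 %

Equal sea-level rise means equal mass of meltwater, i.e. equal mass of ice lost.
Ice mass of Marik: 2.733×10^14 kg; ice mass of Halos: 2.634×10^15 kg.
Fraction required = 2.733×10^14 / 2.634×10^15 = 0.104 → 10.4 %.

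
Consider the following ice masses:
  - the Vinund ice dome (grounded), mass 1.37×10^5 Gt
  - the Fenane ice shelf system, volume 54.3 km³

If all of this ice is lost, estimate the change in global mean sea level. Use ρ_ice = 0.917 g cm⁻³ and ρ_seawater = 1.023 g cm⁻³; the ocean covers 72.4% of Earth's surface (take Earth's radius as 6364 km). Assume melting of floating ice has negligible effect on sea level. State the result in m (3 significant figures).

Vinund: 1.37×10^5 Gt = 1.370×10^17 kg; dividing by ρ_w = 1.023 g cm⁻³ = 1023 kg m⁻³ gives 1.339×10^14 m³ of water.
The Fenane ice shelf system is floating and already displaces its own weight of water, so its melt adds essentially nothing to sea level.
Total added water ≈ 1.339×10^14 m³ over 3.68×10^14 m² → Δh = 0.363 m.

≈ 0.363 m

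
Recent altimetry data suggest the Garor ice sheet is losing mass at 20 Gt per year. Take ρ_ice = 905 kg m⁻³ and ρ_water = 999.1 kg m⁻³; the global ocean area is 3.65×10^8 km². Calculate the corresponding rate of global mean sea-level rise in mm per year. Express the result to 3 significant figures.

≈ 0.0548 mm/yr

ρ_w = 999.1 kg m⁻³. Annual water volume added = 20 Gt / ρ_w = 2.000×10^13 kg / 999.1 kg m⁻³ = 2.002×10^10 m³.
Δh per year = 2.002×10^10 / 3.65×10^14 = 5.48×10^-5 m = 0.0548 mm.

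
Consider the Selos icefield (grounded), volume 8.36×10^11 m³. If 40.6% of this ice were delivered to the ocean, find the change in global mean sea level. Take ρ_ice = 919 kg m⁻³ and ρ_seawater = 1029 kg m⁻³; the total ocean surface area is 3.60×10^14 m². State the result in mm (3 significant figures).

≈ 0.842 mm

Selos: 0.406 × 8.36×10^11 m³ × (919/1029) = 3.031×10^11 m³ of water.
Spread over 3.60×10^14 m² of ocean, Δh = 3.031×10^11 / 3.60×10^14 = 8.42×10^-4 m = 0.842 mm.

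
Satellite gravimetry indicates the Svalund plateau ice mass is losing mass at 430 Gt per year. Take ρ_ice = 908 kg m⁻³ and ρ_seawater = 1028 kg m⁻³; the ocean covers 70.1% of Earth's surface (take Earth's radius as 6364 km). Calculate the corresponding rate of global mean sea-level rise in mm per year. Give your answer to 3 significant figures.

ρ_w = 1028 kg m⁻³. Annual water volume added = 430 Gt / ρ_w = 4.300×10^14 kg / 1028 kg m⁻³ = 4.183×10^11 m³.
Δh per year = 4.183×10^11 / 3.57×10^14 = 1.17×10^-3 m = 1.17 mm.

≈ 1.17 mm/yr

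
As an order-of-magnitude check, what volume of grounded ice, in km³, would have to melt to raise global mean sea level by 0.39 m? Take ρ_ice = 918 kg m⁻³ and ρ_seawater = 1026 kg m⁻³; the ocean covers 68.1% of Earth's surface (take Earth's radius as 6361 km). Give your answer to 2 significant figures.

≈ 1.5×10^5 km³

Required water volume = Δh × A = 0.39 m × 3.46×10^14 m² = 1.350×10^14 m³ = 1.350×10^5 km³.
Ice volume = water volume × ρ_w/ρ_ice = 1.350×10^5 × 1026/918 = 1.5×10^5 km³.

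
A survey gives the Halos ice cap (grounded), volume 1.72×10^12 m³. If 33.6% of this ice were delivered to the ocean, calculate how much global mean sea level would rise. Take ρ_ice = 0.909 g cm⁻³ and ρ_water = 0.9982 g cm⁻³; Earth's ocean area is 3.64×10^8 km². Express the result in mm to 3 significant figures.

≈ 1.45 mm

Halos: 0.336 × 1.72×10^12 m³ × (909/998.2) = 5.263×10^11 m³ of water.
Spread over 3.64×10^14 m² of ocean, Δh = 5.263×10^11 / 3.64×10^14 = 1.45×10^-3 m = 1.45 mm.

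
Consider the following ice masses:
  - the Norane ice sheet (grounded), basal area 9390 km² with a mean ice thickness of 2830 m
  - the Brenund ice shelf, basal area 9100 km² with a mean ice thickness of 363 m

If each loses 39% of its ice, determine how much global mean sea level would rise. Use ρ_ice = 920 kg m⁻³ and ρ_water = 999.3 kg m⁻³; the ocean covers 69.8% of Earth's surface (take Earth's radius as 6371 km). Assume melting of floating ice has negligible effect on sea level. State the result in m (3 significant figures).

Norane: ice volume = 9390 km² × 2830 m = 2.657×10^4 km³; 0.39 × 2.657×10^4 × (920/999.3) = 9541 km³ of water.
The Brenund ice shelf is floating and already displaces its own weight of water, so its melt adds essentially nothing to sea level.
Total added water ≈ 9.541×10^12 m³ over 3.56×10^14 m² → Δh = 0.0268 m.

≈ 0.0268 m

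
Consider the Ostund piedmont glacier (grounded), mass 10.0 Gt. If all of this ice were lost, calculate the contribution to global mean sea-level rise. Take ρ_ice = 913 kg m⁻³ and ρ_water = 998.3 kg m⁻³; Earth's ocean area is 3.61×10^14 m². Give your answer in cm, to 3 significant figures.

Ostund: 10.0 Gt = 1.000×10^13 kg; dividing by ρ_w = 998.3 kg m⁻³ gives 1.002×10^10 m³ of water.
Spread over 3.61×10^14 m² of ocean, Δh = 1.002×10^10 / 3.61×10^14 = 2.77×10^-5 m = 2.77×10^-3 cm.

≈ 2.77×10^-3 cm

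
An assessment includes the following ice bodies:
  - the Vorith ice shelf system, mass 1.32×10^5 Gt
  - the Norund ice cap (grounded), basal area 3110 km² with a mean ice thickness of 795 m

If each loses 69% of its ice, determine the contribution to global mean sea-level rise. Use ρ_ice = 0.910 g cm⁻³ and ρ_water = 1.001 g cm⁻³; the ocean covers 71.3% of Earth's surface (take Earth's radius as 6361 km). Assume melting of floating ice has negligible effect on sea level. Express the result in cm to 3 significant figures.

≈ 0.428 cm

The Vorith ice shelf system is floating and already displaces its own weight of water, so its melt adds essentially nothing to sea level.
Norund: ice volume = 3110 km² × 795 m = 2472 km³; 0.69 × 2472 × (910/1001) = 1551 km³ of water.
Total added water ≈ 1.551×10^12 m³ over 3.63×10^14 m² → Δh = 4.28×10^-3 m = 0.428 cm.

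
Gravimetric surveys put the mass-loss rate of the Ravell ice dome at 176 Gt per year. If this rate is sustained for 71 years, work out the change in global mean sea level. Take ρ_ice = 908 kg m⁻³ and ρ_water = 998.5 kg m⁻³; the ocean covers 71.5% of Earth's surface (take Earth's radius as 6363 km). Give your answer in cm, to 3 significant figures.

Total mass lost = 176 Gt/yr × 71 yr = 1.250×10^4 Gt = 1.250×10^16 kg.
ρ_w = 998.5 kg m⁻³, so water volume = 1.250×10^16 / 998.5 = 1.251×10^13 m³.
Δh = 1.251×10^13 / 3.64×10^14 = 0.0344 m = 3.44 cm.

≈ 3.44 cm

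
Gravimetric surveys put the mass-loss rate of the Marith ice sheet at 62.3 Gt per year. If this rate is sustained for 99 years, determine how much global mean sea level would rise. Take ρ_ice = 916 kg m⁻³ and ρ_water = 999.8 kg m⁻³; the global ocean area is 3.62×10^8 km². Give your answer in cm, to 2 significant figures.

≈ 1.7 cm

Total mass lost = 62.3 Gt/yr × 99 yr = 6168 Gt = 6.168×10^15 kg.
ρ_w = 999.8 kg m⁻³, so water volume = 6.168×10^15 / 999.8 = 6.169×10^12 m³.
Δh = 6.169×10^12 / 3.62×10^14 = 0.0170 m = 1.7 cm.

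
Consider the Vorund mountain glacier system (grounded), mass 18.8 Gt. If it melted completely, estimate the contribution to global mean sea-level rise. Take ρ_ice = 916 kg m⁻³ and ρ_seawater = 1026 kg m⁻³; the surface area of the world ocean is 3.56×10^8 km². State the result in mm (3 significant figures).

Vorund: 18.8 Gt = 1.880×10^13 kg; dividing by ρ_w = 1026 kg m⁻³ gives 1.832×10^10 m³ of water.
Spread over 3.56×10^14 m² of ocean, Δh = 1.832×10^10 / 3.56×10^14 = 5.15×10^-5 m = 0.0515 mm.

≈ 0.0515 mm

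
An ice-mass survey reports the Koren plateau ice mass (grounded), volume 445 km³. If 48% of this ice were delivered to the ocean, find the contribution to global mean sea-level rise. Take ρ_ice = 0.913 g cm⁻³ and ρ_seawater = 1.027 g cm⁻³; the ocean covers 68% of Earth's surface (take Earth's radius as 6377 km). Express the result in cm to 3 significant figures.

Koren: 0.48 × 445 km³ × (913/1027) = 189.9 km³ of water.
Spread over 3.47×10^14 m² of ocean, Δh = 1.899×10^11 / 3.47×10^14 = 5.46×10^-4 m = 0.0546 cm.

≈ 0.0546 cm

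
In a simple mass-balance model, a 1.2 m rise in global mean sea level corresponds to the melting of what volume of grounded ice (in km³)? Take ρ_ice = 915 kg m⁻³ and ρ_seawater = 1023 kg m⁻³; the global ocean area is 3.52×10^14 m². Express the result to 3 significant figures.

≈ 4.72×10^5 km³

Required water volume = Δh × A = 1.2 m × 3.52×10^14 m² = 4.224×10^14 m³ = 4.224×10^5 km³.
Ice volume = water volume × ρ_w/ρ_ice = 4.224×10^5 × 1023/915 = 4.72×10^5 km³.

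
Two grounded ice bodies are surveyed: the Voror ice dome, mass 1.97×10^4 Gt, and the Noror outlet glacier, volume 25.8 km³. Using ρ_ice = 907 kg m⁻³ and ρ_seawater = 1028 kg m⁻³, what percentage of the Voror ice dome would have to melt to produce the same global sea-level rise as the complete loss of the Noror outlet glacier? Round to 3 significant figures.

Equal sea-level rise means equal mass of meltwater, i.e. equal mass of ice lost.
Ice mass of Noror: 2.340×10^13 kg; ice mass of Voror: 1.970×10^16 kg.
Fraction required = 2.340×10^13 / 1.970×10^16 = 1.19×10^-3 → 0.119 %.

≈ 0.119 %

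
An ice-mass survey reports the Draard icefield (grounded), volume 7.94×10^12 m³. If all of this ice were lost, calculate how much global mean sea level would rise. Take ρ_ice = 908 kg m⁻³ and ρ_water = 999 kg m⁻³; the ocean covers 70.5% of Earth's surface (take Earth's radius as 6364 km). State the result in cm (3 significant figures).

≈ 2.01 cm

Draard: 7.94×10^12 m³ × (908/999) = 7.217×10^12 m³ of water.
Spread over 3.59×10^14 m² of ocean, Δh = 7.217×10^12 / 3.59×10^14 = 0.0201 m = 2.01 cm.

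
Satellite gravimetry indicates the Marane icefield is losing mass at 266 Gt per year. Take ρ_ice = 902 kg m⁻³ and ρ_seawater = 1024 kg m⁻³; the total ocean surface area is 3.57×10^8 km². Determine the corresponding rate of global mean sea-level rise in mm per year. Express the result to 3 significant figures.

ρ_w = 1024 kg m⁻³. Annual water volume added = 266 Gt / ρ_w = 2.660×10^14 kg / 1024 kg m⁻³ = 2.598×10^11 m³.
Δh per year = 2.598×10^11 / 3.57×10^14 = 7.28×10^-4 m = 0.728 mm.

≈ 0.728 mm/yr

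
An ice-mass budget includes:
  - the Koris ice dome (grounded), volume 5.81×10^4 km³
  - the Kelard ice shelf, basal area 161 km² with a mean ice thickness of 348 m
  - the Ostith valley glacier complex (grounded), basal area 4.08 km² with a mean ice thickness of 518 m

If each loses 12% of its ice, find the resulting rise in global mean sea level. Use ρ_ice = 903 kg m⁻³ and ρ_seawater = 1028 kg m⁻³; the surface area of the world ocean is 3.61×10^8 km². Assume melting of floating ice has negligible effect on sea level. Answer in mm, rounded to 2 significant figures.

Koris: 0.12 × 5.81×10^4 km³ × (903/1028) = 6124 km³ of water.
The Kelard ice shelf is floating and already displaces its own weight of water, so its melt adds essentially nothing to sea level.
Ostith: ice volume = 4.08 km² × 518 m = 2.113 km³; 0.12 × 2.113 × (903/1028) = 0.2228 km³ of water.
Total added water ≈ 6.124×10^12 m³ over 3.61×10^14 m² → Δh = 0.0170 m = 17 mm.

≈ 17 mm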